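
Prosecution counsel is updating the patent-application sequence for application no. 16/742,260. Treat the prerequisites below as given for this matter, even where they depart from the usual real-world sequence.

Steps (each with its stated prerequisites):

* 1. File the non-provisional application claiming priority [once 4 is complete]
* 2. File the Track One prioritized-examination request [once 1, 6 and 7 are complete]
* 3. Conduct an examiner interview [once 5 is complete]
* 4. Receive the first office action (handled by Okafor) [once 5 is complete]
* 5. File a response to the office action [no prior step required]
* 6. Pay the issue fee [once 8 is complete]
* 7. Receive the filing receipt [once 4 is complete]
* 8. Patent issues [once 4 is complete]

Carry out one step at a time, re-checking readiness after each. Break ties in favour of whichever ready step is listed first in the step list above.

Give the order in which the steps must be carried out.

5 → 3 → 4 → 1 → 7 → 8 → 6 → 2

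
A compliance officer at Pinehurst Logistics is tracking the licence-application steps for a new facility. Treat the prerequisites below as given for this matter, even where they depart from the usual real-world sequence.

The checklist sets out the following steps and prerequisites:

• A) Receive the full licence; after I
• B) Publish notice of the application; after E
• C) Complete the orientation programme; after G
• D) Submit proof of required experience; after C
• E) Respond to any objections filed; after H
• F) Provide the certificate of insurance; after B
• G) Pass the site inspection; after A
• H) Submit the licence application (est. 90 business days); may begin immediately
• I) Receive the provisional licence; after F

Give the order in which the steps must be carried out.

H, E, B, F, I, A, G, C, D

H is the only step with nothing outstanding, so it goes first.
Next only E has its prerequisites met → E.
Next only B has its prerequisites met → B.
F needed B, now all done → F.
I needed F, now all done → I.
A is the only step now ready → A.
G needed A, now all done → G.
C needed G, now all done → C.
D is the only step now ready → D.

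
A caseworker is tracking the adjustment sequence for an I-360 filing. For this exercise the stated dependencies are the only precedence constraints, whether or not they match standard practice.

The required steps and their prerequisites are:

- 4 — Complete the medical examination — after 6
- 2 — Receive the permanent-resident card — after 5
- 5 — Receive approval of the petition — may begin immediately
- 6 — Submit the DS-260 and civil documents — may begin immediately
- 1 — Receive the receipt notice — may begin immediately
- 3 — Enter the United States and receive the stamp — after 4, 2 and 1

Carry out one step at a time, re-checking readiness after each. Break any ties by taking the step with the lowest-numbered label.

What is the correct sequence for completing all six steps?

1 → 5 → 2 → 6 → 4 → 3

Nothing is required for 1, 5 and 6. 1 has the earlier label → 1 first.
Now 5 and 6 have their prerequisites met. 5 has the earlier label, so 5 next.
Ready: 2 and 6. 2 has the earlier label → 2.
Next only 6 has its prerequisites met → 6.
That leaves 4 as the only ready step → 4.
3 is the only step now ready → 3.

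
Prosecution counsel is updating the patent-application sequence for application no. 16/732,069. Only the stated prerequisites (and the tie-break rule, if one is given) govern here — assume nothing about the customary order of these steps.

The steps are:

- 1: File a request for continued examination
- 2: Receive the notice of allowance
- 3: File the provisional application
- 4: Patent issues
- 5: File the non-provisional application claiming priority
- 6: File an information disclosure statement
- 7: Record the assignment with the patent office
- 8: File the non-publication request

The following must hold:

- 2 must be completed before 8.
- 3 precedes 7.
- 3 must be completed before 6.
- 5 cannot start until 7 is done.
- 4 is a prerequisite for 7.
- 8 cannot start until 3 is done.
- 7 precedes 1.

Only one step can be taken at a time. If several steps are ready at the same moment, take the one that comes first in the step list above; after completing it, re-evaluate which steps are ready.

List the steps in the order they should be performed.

2, 3 and 4 have no prerequisites; 2 is listed earlier, so 2 is first.
Ready: 3 and 4. 3 is listed earlier → 3.
6 and 8 now also ready, so the ready set is {4, 6, 8}; 4 is listed earlier → 4.
7 now also ready, so the ready set is {6, 7, 8}; 6 is listed earlier → 6.
7 and 8 are both available; 7 is listed earlier → 7.
1, 5 and 8 are all available; 1 is listed earlier → 1.
5 and 8 are both available; 5 is listed earlier → 5.
8 needed 2 and 3, now all done → 8.

2 3 4 6 7 1 5 8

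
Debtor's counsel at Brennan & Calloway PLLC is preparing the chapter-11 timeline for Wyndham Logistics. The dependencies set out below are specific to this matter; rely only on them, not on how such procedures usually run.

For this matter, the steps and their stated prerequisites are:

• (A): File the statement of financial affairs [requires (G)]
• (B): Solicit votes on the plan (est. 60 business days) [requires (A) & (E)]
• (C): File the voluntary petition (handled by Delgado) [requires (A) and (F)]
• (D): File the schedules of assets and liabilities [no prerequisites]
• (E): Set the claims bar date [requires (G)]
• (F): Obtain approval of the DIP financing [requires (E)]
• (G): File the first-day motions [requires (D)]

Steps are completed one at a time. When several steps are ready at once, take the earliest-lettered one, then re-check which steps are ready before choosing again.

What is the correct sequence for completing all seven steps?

(D) has no prerequisites → (D) first.
(G) needed (D), now all done → (G).
Ready: (A) and (E). (A) has the earlier label → (A).
(E) is the only step now ready → (E).
Now (B) and (F) have their prerequisites met. (B) has the earlier label, so (B) next.
(F) needed (E), now all done → (F).
(C) is the only step now ready → (C).

(D), (G), (A), (E), (B), (F), (C)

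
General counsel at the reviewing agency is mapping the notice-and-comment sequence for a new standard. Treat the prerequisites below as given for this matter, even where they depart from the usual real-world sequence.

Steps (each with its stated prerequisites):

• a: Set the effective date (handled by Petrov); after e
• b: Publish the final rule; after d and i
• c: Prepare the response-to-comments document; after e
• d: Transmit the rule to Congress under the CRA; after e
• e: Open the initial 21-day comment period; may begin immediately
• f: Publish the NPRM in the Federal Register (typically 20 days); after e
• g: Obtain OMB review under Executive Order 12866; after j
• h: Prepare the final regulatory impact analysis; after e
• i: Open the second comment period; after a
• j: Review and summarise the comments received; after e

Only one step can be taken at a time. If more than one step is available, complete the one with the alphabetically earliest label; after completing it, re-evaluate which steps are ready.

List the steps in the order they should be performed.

e, a, c, d, f, h, i, b, j, g

Only e has no prerequisites, so it is first.
Now a, c, d, f, h and j have their prerequisites met. a has the earlier label, so a next.
i now also ready, so the ready set is {c, d, f, h, i, j}; c has the earlier label → c.
Now d, f, h, i and j have their prerequisites met. d has the earlier label, so d next.
f, h, i and j are all available; f has the earlier label → f.
h, i and j are all available; h has the earlier label → h.
Ready: i and j. i has the earlier label → i.
b now also ready, so the ready set is {b, j}; b has the earlier label → b.
j needed e, now all done → j.
g is the only step now ready → g.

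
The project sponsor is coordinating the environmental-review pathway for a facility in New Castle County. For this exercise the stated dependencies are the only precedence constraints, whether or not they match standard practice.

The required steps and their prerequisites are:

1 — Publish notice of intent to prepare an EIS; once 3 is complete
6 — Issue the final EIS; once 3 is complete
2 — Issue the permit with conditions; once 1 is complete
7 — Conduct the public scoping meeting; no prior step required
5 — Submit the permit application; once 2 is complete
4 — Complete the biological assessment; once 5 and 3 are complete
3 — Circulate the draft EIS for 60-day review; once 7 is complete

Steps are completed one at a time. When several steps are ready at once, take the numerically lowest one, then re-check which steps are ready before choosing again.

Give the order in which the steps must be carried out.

7 3 1 2 5 4 6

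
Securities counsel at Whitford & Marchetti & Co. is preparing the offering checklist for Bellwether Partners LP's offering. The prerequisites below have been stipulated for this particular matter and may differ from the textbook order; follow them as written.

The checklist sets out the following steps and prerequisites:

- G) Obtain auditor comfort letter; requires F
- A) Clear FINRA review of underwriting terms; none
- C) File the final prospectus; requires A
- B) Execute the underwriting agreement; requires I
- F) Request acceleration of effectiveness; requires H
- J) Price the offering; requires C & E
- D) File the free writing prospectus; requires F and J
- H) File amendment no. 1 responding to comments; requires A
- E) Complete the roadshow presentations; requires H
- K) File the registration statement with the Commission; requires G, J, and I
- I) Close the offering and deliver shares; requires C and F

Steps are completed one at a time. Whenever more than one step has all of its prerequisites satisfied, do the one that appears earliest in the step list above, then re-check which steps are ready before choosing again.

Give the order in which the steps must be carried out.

A is the only step with nothing outstanding, so it goes first.
C and H are both available; C is listed earlier → C.
That leaves H as the only ready step → H.
F and E are both available; F is listed earlier → F.
G and I now also ready, so the ready set is {G, E, I}; G is listed earlier → G.
Now E and I have their prerequisites met. E is listed earlier, so E next.
Now J and I have their prerequisites met. J is listed earlier, so J next.
D now also ready, so the ready set is {D, I}; D is listed earlier → D.
I is the only step now ready → I.
Now B and K have their prerequisites met. B is listed earlier, so B next.
Next only K has its prerequisites met → K.

A C H F G E J D I B K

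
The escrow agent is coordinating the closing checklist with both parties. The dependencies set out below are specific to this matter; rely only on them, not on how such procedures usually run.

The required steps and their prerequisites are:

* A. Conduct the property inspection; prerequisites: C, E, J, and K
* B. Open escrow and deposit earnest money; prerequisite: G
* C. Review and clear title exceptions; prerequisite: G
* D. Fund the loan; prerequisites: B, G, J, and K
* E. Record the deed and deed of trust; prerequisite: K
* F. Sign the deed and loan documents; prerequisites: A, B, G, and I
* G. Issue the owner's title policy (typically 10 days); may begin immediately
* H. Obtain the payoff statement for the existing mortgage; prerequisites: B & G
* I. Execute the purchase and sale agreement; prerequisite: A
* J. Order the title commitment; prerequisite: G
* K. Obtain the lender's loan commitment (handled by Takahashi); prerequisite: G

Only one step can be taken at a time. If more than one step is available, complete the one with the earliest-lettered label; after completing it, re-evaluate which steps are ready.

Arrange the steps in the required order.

G B C H J K D E A I F

G is the only step with nothing outstanding, so it goes first.
Ready: B, C, J and K. B has the earlier label → B.
H now also ready, so the ready set is {C, H, J, K}; C has the earlier label → C.
Ready: H, J and K. H has the earlier label → H.
Ready: J and K. J has the earlier label → J.
Next only K has its prerequisites met → K.
Ready: D and E. D has the earlier label → D.
Next only E has its prerequisites met → E.
A needed C, E, J and K, now all done → A.
Next only I has its prerequisites met → I.
That leaves F as the only ready step → F.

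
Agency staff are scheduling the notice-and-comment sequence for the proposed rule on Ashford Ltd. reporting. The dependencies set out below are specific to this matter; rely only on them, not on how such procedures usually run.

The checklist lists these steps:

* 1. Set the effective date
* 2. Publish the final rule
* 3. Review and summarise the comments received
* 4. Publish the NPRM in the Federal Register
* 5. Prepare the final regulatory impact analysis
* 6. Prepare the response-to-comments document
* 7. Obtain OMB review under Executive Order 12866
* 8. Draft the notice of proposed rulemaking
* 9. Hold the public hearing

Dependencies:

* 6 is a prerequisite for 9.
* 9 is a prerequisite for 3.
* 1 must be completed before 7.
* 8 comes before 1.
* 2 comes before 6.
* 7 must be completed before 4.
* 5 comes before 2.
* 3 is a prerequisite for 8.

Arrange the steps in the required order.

5 → 2 → 6 → 9 → 3 → 8 → 1 → 7 → 4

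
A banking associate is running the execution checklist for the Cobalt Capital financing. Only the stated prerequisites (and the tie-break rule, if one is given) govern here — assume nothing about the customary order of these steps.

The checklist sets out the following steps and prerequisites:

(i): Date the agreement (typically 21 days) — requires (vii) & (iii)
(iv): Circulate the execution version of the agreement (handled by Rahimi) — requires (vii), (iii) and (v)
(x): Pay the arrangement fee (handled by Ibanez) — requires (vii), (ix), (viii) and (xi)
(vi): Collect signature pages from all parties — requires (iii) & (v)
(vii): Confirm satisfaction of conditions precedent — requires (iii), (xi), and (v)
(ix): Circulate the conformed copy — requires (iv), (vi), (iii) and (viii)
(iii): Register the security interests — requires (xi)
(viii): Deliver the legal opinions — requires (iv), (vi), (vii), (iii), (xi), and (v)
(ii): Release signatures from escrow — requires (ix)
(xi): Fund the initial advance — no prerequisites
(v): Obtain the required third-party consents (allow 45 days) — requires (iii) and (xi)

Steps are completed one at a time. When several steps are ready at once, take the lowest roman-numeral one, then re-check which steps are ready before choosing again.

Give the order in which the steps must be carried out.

(xi) (iii) (v) (vi) (vii) (i) (iv) (viii) (ix) (ii) (x)

(xi) has no prerequisites → (xi) first.
That leaves (iii) as the only ready step → (iii).
That leaves (v) as the only ready step → (v).
Now (vi) and (vii) have their prerequisites met. (vi) has the earlier label, so (vi) next.
That leaves (vii) as the only ready step → (vii).
Ready: (i) and (iv). (i) has the earlier label → (i).
(iv) is the only step now ready → (iv).
(viii) needed (iii), (iv), (v), (vi), (vii) and (xi), now all done → (viii).
(ix) needed (iii), (iv), (vi) and (viii), now all done → (ix).
Now (ii) and (x) have their prerequisites met. (ii) has the earlier label, so (ii) next.
(x) is the only step now ready → (x).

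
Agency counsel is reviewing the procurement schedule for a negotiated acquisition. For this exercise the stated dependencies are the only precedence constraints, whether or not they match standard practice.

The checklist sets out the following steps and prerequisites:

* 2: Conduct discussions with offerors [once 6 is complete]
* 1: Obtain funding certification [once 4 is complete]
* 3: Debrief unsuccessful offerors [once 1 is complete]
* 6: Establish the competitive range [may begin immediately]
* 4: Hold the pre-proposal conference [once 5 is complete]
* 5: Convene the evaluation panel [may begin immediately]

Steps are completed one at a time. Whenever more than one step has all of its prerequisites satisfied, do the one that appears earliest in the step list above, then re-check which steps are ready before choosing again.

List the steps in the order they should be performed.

6 2 5 4 1 3

Nothing is required for 6 and 5. 6 is listed earlier → 6 first.
2 and 5 are both available; 2 is listed earlier → 2.
Next only 5 has its prerequisites met → 5.
4 is the only step now ready → 4.
1 is the only step now ready → 1.
That leaves 3 as the only ready step → 3.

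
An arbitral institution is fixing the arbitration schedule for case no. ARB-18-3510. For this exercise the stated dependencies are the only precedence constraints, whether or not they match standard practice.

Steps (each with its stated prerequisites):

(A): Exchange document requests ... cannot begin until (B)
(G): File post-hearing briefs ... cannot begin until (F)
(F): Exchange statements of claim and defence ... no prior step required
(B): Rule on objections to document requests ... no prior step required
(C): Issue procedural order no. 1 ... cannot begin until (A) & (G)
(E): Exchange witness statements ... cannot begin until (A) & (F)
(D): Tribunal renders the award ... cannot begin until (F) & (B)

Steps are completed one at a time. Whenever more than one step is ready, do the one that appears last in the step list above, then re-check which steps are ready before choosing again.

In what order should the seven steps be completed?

(B), (F), (D), (G), (A), (E), (C)

Nothing is required for (B) and (F). (B) is listed later → (B) first.
(A) now also ready, so the ready set is {(F), (A)}; (F) is listed later → (F).
(D) and (G) now also ready, so the ready set is {(D), (G), (A)}; (D) is listed later → (D).
(G) and (A) are both available; (G) is listed later → (G).
Next only (A) has its prerequisites met → (A).
Ready: (E) and (C). (E) is listed later → (E).
(C) needed (G) and (A), now all done → (C).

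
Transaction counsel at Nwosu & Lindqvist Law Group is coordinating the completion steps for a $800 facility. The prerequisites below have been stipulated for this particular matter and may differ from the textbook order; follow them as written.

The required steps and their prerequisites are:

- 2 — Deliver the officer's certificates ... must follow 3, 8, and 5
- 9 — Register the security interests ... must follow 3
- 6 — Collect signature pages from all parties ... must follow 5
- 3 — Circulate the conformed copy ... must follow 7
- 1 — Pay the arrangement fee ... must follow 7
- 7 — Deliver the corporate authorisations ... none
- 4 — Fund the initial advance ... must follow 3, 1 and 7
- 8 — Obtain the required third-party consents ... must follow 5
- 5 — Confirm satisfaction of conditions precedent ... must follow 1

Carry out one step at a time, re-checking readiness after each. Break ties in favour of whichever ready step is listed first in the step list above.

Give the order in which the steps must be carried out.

7, 3, 9, 1, 4, 5, 6, 8, 2

7 is the only step with nothing outstanding, so it goes first.
Ready: 3 and 1. 3 is listed earlier → 3.
9 and 1 are both available; 9 is listed earlier → 9.
That leaves 1 as the only ready step → 1.
4 and 5 are both available; 4 is listed earlier → 4.
Next only 5 has its prerequisites met → 5.
6 and 8 are both available; 6 is listed earlier → 6.
That leaves 8 as the only ready step → 8.
That leaves 2 as the only ready step → 2.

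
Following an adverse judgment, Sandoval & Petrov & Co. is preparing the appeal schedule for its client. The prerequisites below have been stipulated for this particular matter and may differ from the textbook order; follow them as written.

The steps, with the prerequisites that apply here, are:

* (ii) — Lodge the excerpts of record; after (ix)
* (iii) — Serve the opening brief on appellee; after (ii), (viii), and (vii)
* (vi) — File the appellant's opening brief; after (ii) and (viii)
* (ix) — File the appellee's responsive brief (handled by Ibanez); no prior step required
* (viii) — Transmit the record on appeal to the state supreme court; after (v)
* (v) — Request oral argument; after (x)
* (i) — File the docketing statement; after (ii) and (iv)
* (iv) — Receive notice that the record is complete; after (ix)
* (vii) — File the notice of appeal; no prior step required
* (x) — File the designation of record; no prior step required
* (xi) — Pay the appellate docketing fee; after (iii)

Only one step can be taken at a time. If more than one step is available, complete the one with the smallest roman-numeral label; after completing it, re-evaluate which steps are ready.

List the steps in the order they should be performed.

(vii) (ix) (ii) (iv) (i) (x) (v) (viii) (iii) (vi) (xi)

Nothing is required for (vii), (ix) and (x). (vii) has the earlier label → (vii) first.
Ready: (ix) and (x). (ix) has the earlier label → (ix).
(ii) and (iv) now also ready, so the ready set is {(ii), (iv), (x)}; (ii) has the earlier label → (ii).
(iv) and (x) are both available; (iv) has the earlier label → (iv).
Ready: (i) and (x). (i) has the earlier label → (i).
(x) is the only step now ready → (x).
(v) is the only step now ready → (v).
Next only (viii) has its prerequisites met → (viii).
(iii) and (vi) are both available; (iii) has the earlier label → (iii).
Ready: (vi) and (xi). (vi) has the earlier label → (vi).
(xi) is the only step now ready → (xi).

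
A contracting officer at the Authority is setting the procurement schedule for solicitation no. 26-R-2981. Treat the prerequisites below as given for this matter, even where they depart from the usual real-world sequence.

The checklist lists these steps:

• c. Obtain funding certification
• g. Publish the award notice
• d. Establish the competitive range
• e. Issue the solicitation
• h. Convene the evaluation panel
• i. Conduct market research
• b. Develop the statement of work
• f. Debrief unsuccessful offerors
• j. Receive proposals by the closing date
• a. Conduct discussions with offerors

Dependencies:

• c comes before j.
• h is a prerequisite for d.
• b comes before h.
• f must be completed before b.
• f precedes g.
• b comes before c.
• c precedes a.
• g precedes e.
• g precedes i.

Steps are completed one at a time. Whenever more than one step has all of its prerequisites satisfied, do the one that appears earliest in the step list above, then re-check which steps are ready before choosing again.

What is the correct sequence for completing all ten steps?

f → g → e → i → b → c → h → d → j → a

f has no prerequisites → f first.
Ready: g and b. g is listed earlier → g.
e and i now also ready, so the ready set is {e, i, b}; e is listed earlier → e.
i and b are both available; i is listed earlier → i.
Next only b has its prerequisites met → b.
Ready: c and h. c is listed earlier → c.
h, j and a are all available; h is listed earlier → h.
d, j and a are all available; d is listed earlier → d.
j and a are both available; j is listed earlier → j.
That leaves a as the only ready step → a.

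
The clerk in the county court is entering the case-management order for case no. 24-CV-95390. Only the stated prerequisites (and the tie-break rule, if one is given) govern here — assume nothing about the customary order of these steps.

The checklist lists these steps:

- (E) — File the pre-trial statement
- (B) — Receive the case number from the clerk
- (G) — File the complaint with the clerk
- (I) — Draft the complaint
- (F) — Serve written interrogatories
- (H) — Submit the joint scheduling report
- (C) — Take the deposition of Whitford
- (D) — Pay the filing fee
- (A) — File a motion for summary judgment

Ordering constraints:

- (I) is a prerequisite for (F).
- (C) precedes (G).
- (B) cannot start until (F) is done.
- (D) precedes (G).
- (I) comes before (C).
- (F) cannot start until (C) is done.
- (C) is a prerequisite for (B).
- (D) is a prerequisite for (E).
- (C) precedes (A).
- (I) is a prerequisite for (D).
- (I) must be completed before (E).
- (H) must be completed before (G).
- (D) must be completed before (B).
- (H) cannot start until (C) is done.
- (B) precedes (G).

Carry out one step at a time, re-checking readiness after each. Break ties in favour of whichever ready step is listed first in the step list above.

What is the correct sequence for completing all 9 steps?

(I), (C), (F), (H), (D), (E), (B), (G), (A)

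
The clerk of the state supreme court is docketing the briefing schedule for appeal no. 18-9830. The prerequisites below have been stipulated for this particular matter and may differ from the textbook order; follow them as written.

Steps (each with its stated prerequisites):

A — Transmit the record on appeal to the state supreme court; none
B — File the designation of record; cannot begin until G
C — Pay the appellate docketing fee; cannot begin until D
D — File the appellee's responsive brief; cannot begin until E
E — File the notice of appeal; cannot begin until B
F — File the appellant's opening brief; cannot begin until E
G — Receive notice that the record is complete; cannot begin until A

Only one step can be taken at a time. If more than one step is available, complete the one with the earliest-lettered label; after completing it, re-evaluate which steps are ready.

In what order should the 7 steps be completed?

A is the only step with nothing outstanding, so it goes first.
Next only G has its prerequisites met → G.
B needed G, now all done → B.
E needed B, now all done → E.
Now D and F have their prerequisites met. D has the earlier label, so D next.
C now also ready, so the ready set is {C, F}; C has the earlier label → C.
F is the only step now ready → F.

A, G, B, E, D, C, F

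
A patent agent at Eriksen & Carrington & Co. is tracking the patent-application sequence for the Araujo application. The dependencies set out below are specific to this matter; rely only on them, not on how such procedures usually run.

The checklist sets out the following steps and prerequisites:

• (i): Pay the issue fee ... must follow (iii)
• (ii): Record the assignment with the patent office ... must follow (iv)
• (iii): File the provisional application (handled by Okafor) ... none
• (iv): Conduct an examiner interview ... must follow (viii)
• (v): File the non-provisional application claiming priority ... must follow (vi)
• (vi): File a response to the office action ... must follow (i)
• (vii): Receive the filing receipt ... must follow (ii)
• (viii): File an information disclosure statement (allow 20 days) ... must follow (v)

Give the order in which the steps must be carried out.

(iii) → (i) → (vi) → (v) → (viii) → (iv) → (ii) → (vii)

Only (iii) has no prerequisites, so it is first.
Next only (i) has its prerequisites met → (i).
(vi) is the only step now ready → (vi).
(v) needed (vi), now all done → (v).
Next only (viii) has its prerequisites met → (viii).
Next only (iv) has its prerequisites met → (iv).
That leaves (ii) as the only ready step → (ii).
(vii) is the only step now ready → (vii).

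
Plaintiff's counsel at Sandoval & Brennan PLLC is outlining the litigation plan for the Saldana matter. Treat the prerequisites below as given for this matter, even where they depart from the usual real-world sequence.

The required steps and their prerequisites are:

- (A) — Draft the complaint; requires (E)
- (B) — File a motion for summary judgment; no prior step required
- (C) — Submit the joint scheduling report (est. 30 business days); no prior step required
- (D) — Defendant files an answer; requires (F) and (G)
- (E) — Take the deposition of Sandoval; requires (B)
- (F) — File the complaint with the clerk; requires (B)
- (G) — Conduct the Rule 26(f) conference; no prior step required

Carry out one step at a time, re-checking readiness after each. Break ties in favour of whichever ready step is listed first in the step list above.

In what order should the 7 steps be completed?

(B), (C) and (G) have no prerequisites; (B) is listed earlier, so (B) is first.
(C), (E), (F) and (G) are all available; (C) is listed earlier → (C).
(E), (F) and (G) are all available; (E) is listed earlier → (E).
Ready: (A), (F) and (G). (A) is listed earlier → (A).
Now (F) and (G) have their prerequisites met. (F) is listed earlier, so (F) next.
(G) is the only step now ready → (G).
(D) needed (F) and (G), now all done → (D).

(B), (C), (E), (A), (F), (G), (D)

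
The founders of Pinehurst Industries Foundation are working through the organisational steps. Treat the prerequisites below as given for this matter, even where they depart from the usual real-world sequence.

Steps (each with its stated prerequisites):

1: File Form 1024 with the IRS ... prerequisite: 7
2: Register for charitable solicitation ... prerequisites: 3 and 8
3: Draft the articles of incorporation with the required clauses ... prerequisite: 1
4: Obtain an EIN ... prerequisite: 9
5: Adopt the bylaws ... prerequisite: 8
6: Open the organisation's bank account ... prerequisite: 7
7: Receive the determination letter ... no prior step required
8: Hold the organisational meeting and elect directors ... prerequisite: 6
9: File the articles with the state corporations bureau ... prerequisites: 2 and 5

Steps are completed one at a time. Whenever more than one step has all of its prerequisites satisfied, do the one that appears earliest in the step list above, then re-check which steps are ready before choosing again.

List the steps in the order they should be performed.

Only 7 has no prerequisites, so it is first.
Now 1 and 6 have their prerequisites met. 1 is listed earlier, so 1 next.
Ready: 3 and 6. 3 is listed earlier → 3.
Next only 6 has its prerequisites met → 6.
That leaves 8 as the only ready step → 8.
Now 2 and 5 have their prerequisites met. 2 is listed earlier, so 2 next.
5 needed 8, now all done → 5.
9 is the only step now ready → 9.
That leaves 4 as the only ready step → 4.

7 → 1 → 3 → 6 → 8 → 2 → 5 → 9 → 4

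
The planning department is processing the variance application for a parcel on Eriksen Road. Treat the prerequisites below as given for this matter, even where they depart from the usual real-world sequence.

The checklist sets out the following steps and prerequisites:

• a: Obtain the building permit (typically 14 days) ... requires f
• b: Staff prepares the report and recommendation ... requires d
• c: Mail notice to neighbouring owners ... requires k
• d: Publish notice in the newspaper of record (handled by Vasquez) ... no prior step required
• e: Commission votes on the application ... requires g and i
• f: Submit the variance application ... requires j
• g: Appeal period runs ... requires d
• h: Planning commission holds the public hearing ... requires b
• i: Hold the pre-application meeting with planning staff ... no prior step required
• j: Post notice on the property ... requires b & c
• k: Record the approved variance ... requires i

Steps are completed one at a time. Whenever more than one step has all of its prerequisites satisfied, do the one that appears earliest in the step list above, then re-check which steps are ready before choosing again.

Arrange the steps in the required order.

d and i have no prerequisites; d is listed earlier, so d is first.
Now b, g and i have their prerequisites met. b is listed earlier, so b next.
g, h and i are all available; g is listed earlier → g.
Ready: h and i. h is listed earlier → h.
That leaves i as the only ready step → i.
Now e and k have their prerequisites met. e is listed earlier, so e next.
k needed i, now all done → k.
That leaves c as the only ready step → c.
j needed b and c, now all done → j.
Next only f has its prerequisites met → f.
a needed f, now all done → a.

d, b, g, h, i, e, k, c, j, f, a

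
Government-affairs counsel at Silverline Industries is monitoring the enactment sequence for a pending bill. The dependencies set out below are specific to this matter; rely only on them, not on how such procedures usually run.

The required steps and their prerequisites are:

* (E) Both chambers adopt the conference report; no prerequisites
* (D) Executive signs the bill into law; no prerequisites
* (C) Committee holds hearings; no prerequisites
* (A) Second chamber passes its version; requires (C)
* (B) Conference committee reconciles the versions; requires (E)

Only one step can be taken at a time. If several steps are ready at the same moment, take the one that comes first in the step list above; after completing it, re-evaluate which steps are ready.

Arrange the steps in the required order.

Nothing is required for (E), (D) and (C). (E) is listed earlier → (E) first.
Now (D), (C) and (B) have their prerequisites met. (D) is listed earlier, so (D) next.
(C) and (B) are both available; (C) is listed earlier → (C).
(A) and (B) are both available; (A) is listed earlier → (A).
(B) needed (E), now all done → (B).

(E), (D), (C), (A), (B)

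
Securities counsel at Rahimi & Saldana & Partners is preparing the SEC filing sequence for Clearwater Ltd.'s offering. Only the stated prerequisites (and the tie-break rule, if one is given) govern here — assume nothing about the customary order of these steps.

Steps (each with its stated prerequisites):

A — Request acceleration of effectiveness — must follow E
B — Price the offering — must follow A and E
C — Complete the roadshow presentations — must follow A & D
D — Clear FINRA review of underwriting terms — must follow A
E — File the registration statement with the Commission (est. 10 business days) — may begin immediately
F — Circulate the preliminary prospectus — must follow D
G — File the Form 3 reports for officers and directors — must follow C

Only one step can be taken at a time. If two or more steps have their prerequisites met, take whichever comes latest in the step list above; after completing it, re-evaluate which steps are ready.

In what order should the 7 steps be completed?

E is the only step with nothing outstanding, so it goes first.
A needed E, now all done → A.
Ready: D and B. D is listed later → D.
F and C now also ready, so the ready set is {F, C, B}; F is listed later → F.
C and B are both available; C is listed later → C.
G now also ready, so the ready set is {G, B}; G is listed later → G.
That leaves B as the only ready step → B.

E, A, D, F, C, G, B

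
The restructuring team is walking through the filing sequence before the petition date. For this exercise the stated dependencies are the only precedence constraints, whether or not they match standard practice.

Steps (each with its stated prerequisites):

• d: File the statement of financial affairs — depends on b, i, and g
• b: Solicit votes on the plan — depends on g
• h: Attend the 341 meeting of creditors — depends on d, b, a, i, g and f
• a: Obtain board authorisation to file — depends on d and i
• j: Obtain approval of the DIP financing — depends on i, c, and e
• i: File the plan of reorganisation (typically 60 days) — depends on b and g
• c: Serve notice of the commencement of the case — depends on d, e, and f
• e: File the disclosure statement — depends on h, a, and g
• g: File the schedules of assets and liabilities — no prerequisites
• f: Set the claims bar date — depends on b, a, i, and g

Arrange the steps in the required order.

g, b, i, d, a, f, h, e, c, j

Only g has no prerequisites, so it is first.
b is the only step now ready → b.
Next only i has its prerequisites met → i.
d needed b, i and g, now all done → d.
Next only a has its prerequisites met → a.
f needed b, a, i and g, now all done → f.
Next only h has its prerequisites met → h.
e needed h, a and g, now all done → e.
Next only c has its prerequisites met → c.
That leaves j as the only ready step → j.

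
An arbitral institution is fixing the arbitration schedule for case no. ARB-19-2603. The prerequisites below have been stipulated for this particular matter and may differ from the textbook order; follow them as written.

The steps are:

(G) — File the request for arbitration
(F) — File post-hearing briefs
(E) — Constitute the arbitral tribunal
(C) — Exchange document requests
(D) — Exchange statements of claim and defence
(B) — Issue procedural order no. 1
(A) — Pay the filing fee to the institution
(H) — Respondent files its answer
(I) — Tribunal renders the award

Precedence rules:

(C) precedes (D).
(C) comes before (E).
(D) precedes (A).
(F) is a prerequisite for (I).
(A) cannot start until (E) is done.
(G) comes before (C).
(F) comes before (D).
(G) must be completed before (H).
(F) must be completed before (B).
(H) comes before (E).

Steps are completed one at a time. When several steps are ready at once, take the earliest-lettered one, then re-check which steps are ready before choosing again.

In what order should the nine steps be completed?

(F) (B) (G) (C) (D) (H) (E) (A) (I)

(F) and (G) have no prerequisites; (F) has the earlier label, so (F) is first.
Now (B), (G) and (I) have their prerequisites met. (B) has the earlier label, so (B) next.
(G) and (I) are both available; (G) has the earlier label → (G).
(C) and (H) now also ready, so the ready set is {(C), (H), (I)}; (C) has the earlier label → (C).
(D), (H) and (I) are all available; (D) has the earlier label → (D).
(H) and (I) are both available; (H) has the earlier label → (H).
(E) now also ready, so the ready set is {(E), (I)}; (E) has the earlier label → (E).
Ready: (A) and (I). (A) has the earlier label → (A).
(I) is the only step now ready → (I).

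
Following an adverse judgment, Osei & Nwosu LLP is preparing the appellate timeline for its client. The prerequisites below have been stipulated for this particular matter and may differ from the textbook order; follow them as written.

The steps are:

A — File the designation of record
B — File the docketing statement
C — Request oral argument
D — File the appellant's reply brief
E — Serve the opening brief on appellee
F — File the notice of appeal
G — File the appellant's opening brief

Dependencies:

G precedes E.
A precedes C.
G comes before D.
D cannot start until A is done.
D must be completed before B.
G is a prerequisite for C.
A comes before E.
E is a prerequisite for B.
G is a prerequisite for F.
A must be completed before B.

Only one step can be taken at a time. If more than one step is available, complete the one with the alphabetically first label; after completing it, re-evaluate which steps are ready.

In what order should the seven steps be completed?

A and G have no prerequisites; A has the earlier label, so A is first.
Next only G has its prerequisites met → G.
Now C, D, E and F have their prerequisites met. C has the earlier label, so C next.
Ready: D, E and F. D has the earlier label → D.
E and F are both available; E has the earlier label → E.
B now also ready, so the ready set is {B, F}; B has the earlier label → B.
F is the only step now ready → F.

A G C D E B F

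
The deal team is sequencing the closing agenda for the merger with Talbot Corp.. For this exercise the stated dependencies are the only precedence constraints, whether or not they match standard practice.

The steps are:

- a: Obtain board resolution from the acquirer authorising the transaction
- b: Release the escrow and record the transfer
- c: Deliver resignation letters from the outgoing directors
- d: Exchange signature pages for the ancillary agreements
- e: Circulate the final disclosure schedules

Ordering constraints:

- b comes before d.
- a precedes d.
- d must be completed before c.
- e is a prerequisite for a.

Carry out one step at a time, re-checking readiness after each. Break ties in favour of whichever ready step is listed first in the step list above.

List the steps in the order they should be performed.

b and e have no prerequisites; b is listed earlier, so b is first.
e is the only step now ready → e.
Next only a has its prerequisites met → a.
Next only d has its prerequisites met → d.
That leaves c as the only ready step → c.

b, e, a, d, c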